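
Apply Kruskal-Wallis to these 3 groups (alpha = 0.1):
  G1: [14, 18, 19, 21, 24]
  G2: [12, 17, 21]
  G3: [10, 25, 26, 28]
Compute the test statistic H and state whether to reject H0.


Step 1: Combine all N = 12 observations and assign midranks.
sorted (value, group, rank): (10,G3,1), (12,G2,2), (14,G1,3), (17,G2,4), (18,G1,5), (19,G1,6), (21,G1,7.5), (21,G2,7.5), (24,G1,9), (25,G3,10), (26,G3,11), (28,G3,12)
Step 2: Sum ranks within each group.
R_1 = 30.5 (n_1 = 5)
R_2 = 13.5 (n_2 = 3)
R_3 = 34 (n_3 = 4)
Step 3: H = 12/(N(N+1)) * sum(R_i^2/n_i) - 3(N+1)
     = 12/(12*13) * (30.5^2/5 + 13.5^2/3 + 34^2/4) - 3*13
     = 0.076923 * 535.8 - 39
     = 2.215385.
Step 4: Ties present; correction factor C = 1 - 6/(12^3 - 12) = 0.996503. Corrected H = 2.215385 / 0.996503 = 2.223158.
Step 5: Under H0, H ~ chi^2(2); p-value = 0.329039.
Step 6: alpha = 0.1. fail to reject H0.

H = 2.2232, df = 2, p = 0.329039, fail to reject H0.


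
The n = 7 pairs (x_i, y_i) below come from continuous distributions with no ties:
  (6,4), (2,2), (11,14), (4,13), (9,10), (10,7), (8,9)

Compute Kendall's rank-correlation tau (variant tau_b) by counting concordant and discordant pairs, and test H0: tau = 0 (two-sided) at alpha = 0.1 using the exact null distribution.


Step 1: Enumerate the 21 unordered pairs (i,j) with i<j and classify each by sign(x_j-x_i) * sign(y_j-y_i).
  (1,2):dx=-4,dy=-2->C; (1,3):dx=+5,dy=+10->C; (1,4):dx=-2,dy=+9->D; (1,5):dx=+3,dy=+6->C
  (1,6):dx=+4,dy=+3->C; (1,7):dx=+2,dy=+5->C; (2,3):dx=+9,dy=+12->C; (2,4):dx=+2,dy=+11->C
  (2,5):dx=+7,dy=+8->C; (2,6):dx=+8,dy=+5->C; (2,7):dx=+6,dy=+7->C; (3,4):dx=-7,dy=-1->C
  (3,5):dx=-2,dy=-4->C; (3,6):dx=-1,dy=-7->C; (3,7):dx=-3,dy=-5->C; (4,5):dx=+5,dy=-3->D
  (4,6):dx=+6,dy=-6->D; (4,7):dx=+4,dy=-4->D; (5,6):dx=+1,dy=-3->D; (5,7):dx=-1,dy=-1->C
  (6,7):dx=-2,dy=+2->D
Step 2: C = 15, D = 6, total pairs = 21.
Step 3: tau = (C - D)/(n(n-1)/2) = (15 - 6)/21 = 0.428571.
Step 4: Exact two-sided p-value (enumerate n! = 5040 permutations of y under H0): p = 0.238889.
Step 5: alpha = 0.1. fail to reject H0.

tau_b = 0.4286 (C=15, D=6), p = 0.238889, fail to reject H0.


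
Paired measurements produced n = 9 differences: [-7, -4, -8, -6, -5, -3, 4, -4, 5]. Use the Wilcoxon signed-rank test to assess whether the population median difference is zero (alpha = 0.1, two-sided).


Step 1: Drop any zero differences (none here) and take |d_i|.
|d| = [7, 4, 8, 6, 5, 3, 4, 4, 5]
Step 2: Midrank |d_i| (ties get averaged ranks).
ranks: |7|->8, |4|->3, |8|->9, |6|->7, |5|->5.5, |3|->1, |4|->3, |4|->3, |5|->5.5
Step 3: Attach original signs; sum ranks with positive sign and with negative sign.
W+ = 3 + 5.5 = 8.5
W- = 8 + 3 + 9 + 7 + 5.5 + 1 + 3 = 36.5
(Check: W+ + W- = 45 should equal n(n+1)/2 = 45.)
Step 4: Test statistic W = min(W+, W-) = 8.5.
Step 5: Ties in |d|, so use the tie-corrected normal approximation.
        E[W] = n(n+1)/4 = 9*10/4 = 22.5.
        Tie groups: |d|=4 (t=3), |d|=5 (t=2); sum(t^3 - t) = 30.
        Var[W] = n(n+1)(2n+1)/24 - sum(t^3-t)/48 = 1710/24 - 30/48 = 70.625.
        z = (W - E[W]) / sqrt(Var[W]) = (8.5 - 22.5) / 8.4039 = -1.6659.
        Two-sided p = 2*Phi(z) = 0.095733.
Step 6: alpha = 0.1. reject H0.

W+ = 8.5, W- = 36.5, W = min = 8.5, p = 0.095733, reject H0.


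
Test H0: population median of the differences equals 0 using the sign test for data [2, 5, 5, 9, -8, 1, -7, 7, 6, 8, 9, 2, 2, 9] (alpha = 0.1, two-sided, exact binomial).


Step 1: Discard zero differences. Original n = 14; n_eff = number of nonzero differences = 14.
Nonzero differences (with sign): +2, +5, +5, +9, -8, +1, -7, +7, +6, +8, +9, +2, +2, +9
Step 2: Count signs: positive = 12, negative = 2.
Step 3: Under H0: P(positive) = 0.5, so the number of positives S ~ Bin(14, 0.5).
Step 4: Two-sided exact p-value = sum of Bin(14,0.5) probabilities at or below the observed probability = 0.012939.
Step 5: alpha = 0.1. reject H0.

n_eff = 14, pos = 12, neg = 2, p = 0.012939, reject H0.


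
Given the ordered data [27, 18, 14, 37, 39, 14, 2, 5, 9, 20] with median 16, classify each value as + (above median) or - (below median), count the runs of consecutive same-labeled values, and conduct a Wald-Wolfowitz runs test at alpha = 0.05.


Step 1: Compute median = 16; label A = above, B = below.
Labels in order: AABAABBBBA  (n_A = 5, n_B = 5)
Step 2: Count runs R = 5.
Step 3: Under H0 (random ordering), E[R] = 2*n_A*n_B/(n_A+n_B) + 1 = 2*5*5/10 + 1 = 6.0000.
        Var[R] = 2*n_A*n_B*(2*n_A*n_B - n_A - n_B) / ((n_A+n_B)^2 * (n_A+n_B-1)) = 2000/900 = 2.2222.
        SD[R] = 1.4907.
Step 4: Continuity-corrected z = (R + 0.5 - E[R]) / SD[R] = (5 + 0.5 - 6.0000) / 1.4907 = -0.3354.
Step 5: Two-sided p-value via normal approximation = 2*(1 - Phi(|z|)) = 0.737316.
Step 6: alpha = 0.05. fail to reject H0.

R = 5, z = -0.3354, p = 0.737316, fail to reject H0.


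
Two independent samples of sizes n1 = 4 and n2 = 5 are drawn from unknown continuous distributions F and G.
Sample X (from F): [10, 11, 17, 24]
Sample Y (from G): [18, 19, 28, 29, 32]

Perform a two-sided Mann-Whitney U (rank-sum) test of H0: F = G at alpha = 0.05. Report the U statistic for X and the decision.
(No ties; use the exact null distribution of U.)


Step 1: Combine and sort all 9 observations; assign midranks.
sorted (value, group): (10,X), (11,X), (17,X), (18,Y), (19,Y), (24,X), (28,Y), (29,Y), (32,Y)
ranks: 10->1, 11->2, 17->3, 18->4, 19->5, 24->6, 28->7, 29->8, 32->9
Step 2: Rank sum for X: R1 = 1 + 2 + 3 + 6 = 12.
Step 3: U_X = R1 - n1(n1+1)/2 = 12 - 4*5/2 = 12 - 10 = 2.
       U_Y = n1*n2 - U_X = 20 - 2 = 18.
Step 4: No ties, so the exact null distribution of U (based on enumerating the C(9,4) = 126 equally likely rank assignments) gives the two-sided p-value.
Step 5: p-value = 0.063492; compare to alpha = 0.05. fail to reject H0.

U_X = 2, p = 0.063492, fail to reject H0 at alpha = 0.05.


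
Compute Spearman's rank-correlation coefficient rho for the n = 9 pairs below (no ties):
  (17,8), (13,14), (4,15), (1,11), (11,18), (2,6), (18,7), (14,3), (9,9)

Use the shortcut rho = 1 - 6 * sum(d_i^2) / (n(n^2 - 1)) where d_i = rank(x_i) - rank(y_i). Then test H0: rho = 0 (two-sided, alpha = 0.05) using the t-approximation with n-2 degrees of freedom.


Step 1: Rank x and y separately (midranks; no ties here).
rank(x): 17->8, 13->6, 4->3, 1->1, 11->5, 2->2, 18->9, 14->7, 9->4
rank(y): 8->4, 14->7, 15->8, 11->6, 18->9, 6->2, 7->3, 3->1, 9->5
Step 2: d_i = R_x(i) - R_y(i); compute d_i^2.
  (8-4)^2=16, (6-7)^2=1, (3-8)^2=25, (1-6)^2=25, (5-9)^2=16, (2-2)^2=0, (9-3)^2=36, (7-1)^2=36, (4-5)^2=1
sum(d^2) = 156.
Step 3: rho = 1 - 6*156 / (9*(9^2 - 1)) = 1 - 936/720 = -0.300000.
Step 4: Under H0, t = rho * sqrt((n-2)/(1-rho^2)) = -0.8321 ~ t(7).
Step 5: Two-sided p-value from the t-distribution with 7 df = 0.432845.
Step 6: alpha = 0.05. fail to reject H0.

rho = -0.3000, p = 0.432845, fail to reject H0 at alpha = 0.05.


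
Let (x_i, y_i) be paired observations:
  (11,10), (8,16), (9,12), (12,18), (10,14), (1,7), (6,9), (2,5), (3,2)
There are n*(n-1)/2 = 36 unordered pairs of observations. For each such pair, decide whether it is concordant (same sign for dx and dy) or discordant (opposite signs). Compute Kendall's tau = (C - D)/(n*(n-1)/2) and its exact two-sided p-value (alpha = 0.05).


Step 1: Enumerate the 36 unordered pairs (i,j) with i<j and classify each by sign(x_j-x_i) * sign(y_j-y_i).
  (1,2):dx=-3,dy=+6->D; (1,3):dx=-2,dy=+2->D; (1,4):dx=+1,dy=+8->C; (1,5):dx=-1,dy=+4->D
  (1,6):dx=-10,dy=-3->C; (1,7):dx=-5,dy=-1->C; (1,8):dx=-9,dy=-5->C; (1,9):dx=-8,dy=-8->C
  (2,3):dx=+1,dy=-4->D; (2,4):dx=+4,dy=+2->C; (2,5):dx=+2,dy=-2->D; (2,6):dx=-7,dy=-9->C
  (2,7):dx=-2,dy=-7->C; (2,8):dx=-6,dy=-11->C; (2,9):dx=-5,dy=-14->C; (3,4):dx=+3,dy=+6->C
  (3,5):dx=+1,dy=+2->C; (3,6):dx=-8,dy=-5->C; (3,7):dx=-3,dy=-3->C; (3,8):dx=-7,dy=-7->C
  (3,9):dx=-6,dy=-10->C; (4,5):dx=-2,dy=-4->C; (4,6):dx=-11,dy=-11->C; (4,7):dx=-6,dy=-9->C
  (4,8):dx=-10,dy=-13->C; (4,9):dx=-9,dy=-16->C; (5,6):dx=-9,dy=-7->C; (5,7):dx=-4,dy=-5->C
  (5,8):dx=-8,dy=-9->C; (5,9):dx=-7,dy=-12->C; (6,7):dx=+5,dy=+2->C; (6,8):dx=+1,dy=-2->D
  (6,9):dx=+2,dy=-5->D; (7,8):dx=-4,dy=-4->C; (7,9):dx=-3,dy=-7->C; (8,9):dx=+1,dy=-3->D
Step 2: C = 28, D = 8, total pairs = 36.
Step 3: tau = (C - D)/(n(n-1)/2) = (28 - 8)/36 = 0.555556.
Step 4: Exact two-sided p-value (enumerate n! = 362880 permutations of y under H0): p = 0.044615.
Step 5: alpha = 0.05. reject H0.

tau_b = 0.5556 (C=28, D=8), p = 0.044615, reject H0.


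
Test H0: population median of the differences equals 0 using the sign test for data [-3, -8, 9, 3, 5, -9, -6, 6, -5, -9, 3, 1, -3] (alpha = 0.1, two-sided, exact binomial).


Step 1: Discard zero differences. Original n = 13; n_eff = number of nonzero differences = 13.
Nonzero differences (with sign): -3, -8, +9, +3, +5, -9, -6, +6, -5, -9, +3, +1, -3
Step 2: Count signs: positive = 6, negative = 7.
Step 3: Under H0: P(positive) = 0.5, so the number of positives S ~ Bin(13, 0.5).
Step 4: Two-sided exact p-value = sum of Bin(13,0.5) probabilities at or below the observed probability = 1.000000.
Step 5: alpha = 0.1. fail to reject H0.

n_eff = 13, pos = 6, neg = 7, p = 1.000000, fail to reject H0.


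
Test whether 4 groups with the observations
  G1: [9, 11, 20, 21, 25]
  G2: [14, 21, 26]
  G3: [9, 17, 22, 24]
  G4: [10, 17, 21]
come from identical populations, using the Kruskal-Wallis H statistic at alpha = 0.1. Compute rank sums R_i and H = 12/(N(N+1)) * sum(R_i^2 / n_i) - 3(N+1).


Step 1: Combine all N = 15 observations and assign midranks.
sorted (value, group, rank): (9,G1,1.5), (9,G3,1.5), (10,G4,3), (11,G1,4), (14,G2,5), (17,G3,6.5), (17,G4,6.5), (20,G1,8), (21,G1,10), (21,G2,10), (21,G4,10), (22,G3,12), (24,G3,13), (25,G1,14), (26,G2,15)
Step 2: Sum ranks within each group.
R_1 = 37.5 (n_1 = 5)
R_2 = 30 (n_2 = 3)
R_3 = 33 (n_3 = 4)
R_4 = 19.5 (n_4 = 3)
Step 3: H = 12/(N(N+1)) * sum(R_i^2/n_i) - 3(N+1)
     = 12/(15*16) * (37.5^2/5 + 30^2/3 + 33^2/4 + 19.5^2/3) - 3*16
     = 0.050000 * 980.25 - 48
     = 1.012500.
Step 4: Ties present; correction factor C = 1 - 36/(15^3 - 15) = 0.989286. Corrected H = 1.012500 / 0.989286 = 1.023466.
Step 5: Under H0, H ~ chi^2(3); p-value = 0.795574.
Step 6: alpha = 0.1. fail to reject H0.

H = 1.0235, df = 3, p = 0.795574, fail to reject H0.


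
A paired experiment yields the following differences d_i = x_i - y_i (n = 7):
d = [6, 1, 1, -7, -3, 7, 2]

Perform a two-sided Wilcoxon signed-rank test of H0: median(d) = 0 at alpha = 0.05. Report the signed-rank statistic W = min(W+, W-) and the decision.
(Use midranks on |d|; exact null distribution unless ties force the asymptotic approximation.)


Step 1: Drop any zero differences (none here) and take |d_i|.
|d| = [6, 1, 1, 7, 3, 7, 2]
Step 2: Midrank |d_i| (ties get averaged ranks).
ranks: |6|->5, |1|->1.5, |1|->1.5, |7|->6.5, |3|->4, |7|->6.5, |2|->3
Step 3: Attach original signs; sum ranks with positive sign and with negative sign.
W+ = 5 + 1.5 + 1.5 + 6.5 + 3 = 17.5
W- = 6.5 + 4 = 10.5
(Check: W+ + W- = 28 should equal n(n+1)/2 = 28.)
Step 4: Test statistic W = min(W+, W-) = 10.5.
Step 5: Ties in |d|, so use the tie-corrected normal approximation.
        E[W] = n(n+1)/4 = 7*8/4 = 14.
        Tie groups: |d|=1 (t=2), |d|=7 (t=2); sum(t^3 - t) = 12.
        Var[W] = n(n+1)(2n+1)/24 - sum(t^3-t)/48 = 840/24 - 12/48 = 34.75.
        z = (W - E[W]) / sqrt(Var[W]) = (10.5 - 14) / 5.8949 = -0.5937.
        Two-sided p = 2*Phi(z) = 0.552691.
Step 6: alpha = 0.05. fail to reject H0.

W+ = 17.5, W- = 10.5, W = min = 10.5, p = 0.552691, fail to reject H0.


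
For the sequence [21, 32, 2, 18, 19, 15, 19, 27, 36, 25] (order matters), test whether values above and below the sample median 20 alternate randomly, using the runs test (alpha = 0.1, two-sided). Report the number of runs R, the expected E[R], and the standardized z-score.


Step 1: Compute median = 20; label A = above, B = below.
Labels in order: AABBBBBAAA  (n_A = 5, n_B = 5)
Step 2: Count runs R = 3.
Step 3: Under H0 (random ordering), E[R] = 2*n_A*n_B/(n_A+n_B) + 1 = 2*5*5/10 + 1 = 6.0000.
        Var[R] = 2*n_A*n_B*(2*n_A*n_B - n_A - n_B) / ((n_A+n_B)^2 * (n_A+n_B-1)) = 2000/900 = 2.2222.
        SD[R] = 1.4907.
Step 4: Continuity-corrected z = (R + 0.5 - E[R]) / SD[R] = (3 + 0.5 - 6.0000) / 1.4907 = -1.6771.
Step 5: Two-sided p-value via normal approximation = 2*(1 - Phi(|z|)) = 0.093533.
Step 6: alpha = 0.1. reject H0.

R = 3, z = -1.6771, p = 0.093533, reject H0.


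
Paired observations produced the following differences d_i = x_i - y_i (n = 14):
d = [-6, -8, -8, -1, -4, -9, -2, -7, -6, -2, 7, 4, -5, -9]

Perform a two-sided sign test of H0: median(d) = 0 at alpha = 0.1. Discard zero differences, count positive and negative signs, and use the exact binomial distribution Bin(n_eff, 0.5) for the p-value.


Step 1: Discard zero differences. Original n = 14; n_eff = number of nonzero differences = 14.
Nonzero differences (with sign): -6, -8, -8, -1, -4, -9, -2, -7, -6, -2, +7, +4, -5, -9
Step 2: Count signs: positive = 2, negative = 12.
Step 3: Under H0: P(positive) = 0.5, so the number of positives S ~ Bin(14, 0.5).
Step 4: Two-sided exact p-value = sum of Bin(14,0.5) probabilities at or below the observed probability = 0.012939.
Step 5: alpha = 0.1. reject H0.

n_eff = 14, pos = 2, neg = 12, p = 0.012939, reject H0.


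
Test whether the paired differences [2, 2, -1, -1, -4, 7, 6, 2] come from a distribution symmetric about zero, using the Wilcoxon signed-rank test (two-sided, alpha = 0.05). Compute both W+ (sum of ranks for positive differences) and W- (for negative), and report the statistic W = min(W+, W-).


Step 1: Drop any zero differences (none here) and take |d_i|.
|d| = [2, 2, 1, 1, 4, 7, 6, 2]
Step 2: Midrank |d_i| (ties get averaged ranks).
ranks: |2|->4, |2|->4, |1|->1.5, |1|->1.5, |4|->6, |7|->8, |6|->7, |2|->4
Step 3: Attach original signs; sum ranks with positive sign and with negative sign.
W+ = 4 + 4 + 8 + 7 + 4 = 27
W- = 1.5 + 1.5 + 6 = 9
(Check: W+ + W- = 36 should equal n(n+1)/2 = 36.)
Step 4: Test statistic W = min(W+, W-) = 9.
Step 5: Ties in |d|, so use the tie-corrected normal approximation.
        E[W] = n(n+1)/4 = 8*9/4 = 18.
        Tie groups: |d|=1 (t=2), |d|=2 (t=3); sum(t^3 - t) = 30.
        Var[W] = n(n+1)(2n+1)/24 - sum(t^3-t)/48 = 1224/24 - 30/48 = 50.375.
        z = (W - E[W]) / sqrt(Var[W]) = (9 - 18) / 7.0975 = -1.2680.
        Two-sided p = 2*Phi(z) = 0.204782.
Step 6: alpha = 0.05. fail to reject H0.

W+ = 27, W- = 9, W = min = 9, p = 0.204782, fail to reject H0.


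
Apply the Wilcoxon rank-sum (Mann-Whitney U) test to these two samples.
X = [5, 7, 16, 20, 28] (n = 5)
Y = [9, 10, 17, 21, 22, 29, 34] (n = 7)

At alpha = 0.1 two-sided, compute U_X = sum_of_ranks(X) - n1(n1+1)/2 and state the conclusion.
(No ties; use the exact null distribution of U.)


Step 1: Combine and sort all 12 observations; assign midranks.
sorted (value, group): (5,X), (7,X), (9,Y), (10,Y), (16,X), (17,Y), (20,X), (21,Y), (22,Y), (28,X), (29,Y), (34,Y)
ranks: 5->1, 7->2, 9->3, 10->4, 16->5, 17->6, 20->7, 21->8, 22->9, 28->10, 29->11, 34->12
Step 2: Rank sum for X: R1 = 1 + 2 + 5 + 7 + 10 = 25.
Step 3: U_X = R1 - n1(n1+1)/2 = 25 - 5*6/2 = 25 - 15 = 10.
       U_Y = n1*n2 - U_X = 35 - 10 = 25.
Step 4: No ties, so the exact null distribution of U (based on enumerating the C(12,5) = 792 equally likely rank assignments) gives the two-sided p-value.
Step 5: p-value = 0.267677; compare to alpha = 0.1. fail to reject H0.

U_X = 10, p = 0.267677, fail to reject H0 at alpha = 0.1.


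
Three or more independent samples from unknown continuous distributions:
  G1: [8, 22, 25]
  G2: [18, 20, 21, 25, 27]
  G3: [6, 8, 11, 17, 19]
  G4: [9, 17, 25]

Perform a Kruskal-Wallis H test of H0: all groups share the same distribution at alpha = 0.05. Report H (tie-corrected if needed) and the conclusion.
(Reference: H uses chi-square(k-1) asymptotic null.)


Step 1: Combine all N = 16 observations and assign midranks.
sorted (value, group, rank): (6,G3,1), (8,G1,2.5), (8,G3,2.5), (9,G4,4), (11,G3,5), (17,G3,6.5), (17,G4,6.5), (18,G2,8), (19,G3,9), (20,G2,10), (21,G2,11), (22,G1,12), (25,G1,14), (25,G2,14), (25,G4,14), (27,G2,16)
Step 2: Sum ranks within each group.
R_1 = 28.5 (n_1 = 3)
R_2 = 59 (n_2 = 5)
R_3 = 24 (n_3 = 5)
R_4 = 24.5 (n_4 = 3)
Step 3: H = 12/(N(N+1)) * sum(R_i^2/n_i) - 3(N+1)
     = 12/(16*17) * (28.5^2/3 + 59^2/5 + 24^2/5 + 24.5^2/3) - 3*17
     = 0.044118 * 1282.23 - 51
     = 5.569118.
Step 4: Ties present; correction factor C = 1 - 36/(16^3 - 16) = 0.991176. Corrected H = 5.569118 / 0.991176 = 5.618694.
Step 5: Under H0, H ~ chi^2(3); p-value = 0.131709.
Step 6: alpha = 0.05. fail to reject H0.

H = 5.6187, df = 3, p = 0.131709, fail to reject H0.


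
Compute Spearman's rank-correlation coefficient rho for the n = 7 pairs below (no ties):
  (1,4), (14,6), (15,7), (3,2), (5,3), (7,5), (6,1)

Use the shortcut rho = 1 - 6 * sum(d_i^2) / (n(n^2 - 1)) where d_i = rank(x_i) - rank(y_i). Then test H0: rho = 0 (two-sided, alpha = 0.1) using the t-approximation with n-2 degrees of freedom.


Step 1: Rank x and y separately (midranks; no ties here).
rank(x): 1->1, 14->6, 15->7, 3->2, 5->3, 7->5, 6->4
rank(y): 4->4, 6->6, 7->7, 2->2, 3->3, 5->5, 1->1
Step 2: d_i = R_x(i) - R_y(i); compute d_i^2.
  (1-4)^2=9, (6-6)^2=0, (7-7)^2=0, (2-2)^2=0, (3-3)^2=0, (5-5)^2=0, (4-1)^2=9
sum(d^2) = 18.
Step 3: rho = 1 - 6*18 / (7*(7^2 - 1)) = 1 - 108/336 = 0.678571.
Step 4: Under H0, t = rho * sqrt((n-2)/(1-rho^2)) = 2.0657 ~ t(5).
Step 5: Two-sided p-value from the t-distribution with 5 df = 0.093750.
Step 6: alpha = 0.1. reject H0.

rho = 0.6786, p = 0.093750, reject H0 at alpha = 0.1.


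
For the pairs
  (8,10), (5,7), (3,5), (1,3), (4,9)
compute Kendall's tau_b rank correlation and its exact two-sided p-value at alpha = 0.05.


Step 1: Enumerate the 10 unordered pairs (i,j) with i<j and classify each by sign(x_j-x_i) * sign(y_j-y_i).
  (1,2):dx=-3,dy=-3->C; (1,3):dx=-5,dy=-5->C; (1,4):dx=-7,dy=-7->C; (1,5):dx=-4,dy=-1->C
  (2,3):dx=-2,dy=-2->C; (2,4):dx=-4,dy=-4->C; (2,5):dx=-1,dy=+2->D; (3,4):dx=-2,dy=-2->C
  (3,5):dx=+1,dy=+4->C; (4,5):dx=+3,dy=+6->C
Step 2: C = 9, D = 1, total pairs = 10.
Step 3: tau = (C - D)/(n(n-1)/2) = (9 - 1)/10 = 0.800000.
Step 4: Exact two-sided p-value (enumerate n! = 120 permutations of y under H0): p = 0.083333.
Step 5: alpha = 0.05. fail to reject H0.

tau_b = 0.8000 (C=9, D=1), p = 0.083333, fail to reject H0.


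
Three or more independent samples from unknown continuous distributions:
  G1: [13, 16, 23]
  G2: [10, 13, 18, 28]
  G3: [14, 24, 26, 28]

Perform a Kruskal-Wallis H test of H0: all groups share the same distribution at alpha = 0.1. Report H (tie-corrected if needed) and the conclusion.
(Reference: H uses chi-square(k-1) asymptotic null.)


Step 1: Combine all N = 11 observations and assign midranks.
sorted (value, group, rank): (10,G2,1), (13,G1,2.5), (13,G2,2.5), (14,G3,4), (16,G1,5), (18,G2,6), (23,G1,7), (24,G3,8), (26,G3,9), (28,G2,10.5), (28,G3,10.5)
Step 2: Sum ranks within each group.
R_1 = 14.5 (n_1 = 3)
R_2 = 20 (n_2 = 4)
R_3 = 31.5 (n_3 = 4)
Step 3: H = 12/(N(N+1)) * sum(R_i^2/n_i) - 3(N+1)
     = 12/(11*12) * (14.5^2/3 + 20^2/4 + 31.5^2/4) - 3*12
     = 0.090909 * 418.146 - 36
     = 2.013258.
Step 4: Ties present; correction factor C = 1 - 12/(11^3 - 11) = 0.990909. Corrected H = 2.013258 / 0.990909 = 2.031728.
Step 5: Under H0, H ~ chi^2(2); p-value = 0.362089.
Step 6: alpha = 0.1. fail to reject H0.

H = 2.0317, df = 2, p = 0.362089, fail to reject H0.


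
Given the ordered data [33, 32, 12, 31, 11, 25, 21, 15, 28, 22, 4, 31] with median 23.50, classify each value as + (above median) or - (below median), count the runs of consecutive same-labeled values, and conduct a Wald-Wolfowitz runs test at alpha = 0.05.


Step 1: Compute median = 23.50; label A = above, B = below.
Labels in order: AABABABBABBA  (n_A = 6, n_B = 6)
Step 2: Count runs R = 9.
Step 3: Under H0 (random ordering), E[R] = 2*n_A*n_B/(n_A+n_B) + 1 = 2*6*6/12 + 1 = 7.0000.
        Var[R] = 2*n_A*n_B*(2*n_A*n_B - n_A - n_B) / ((n_A+n_B)^2 * (n_A+n_B-1)) = 4320/1584 = 2.7273.
        SD[R] = 1.6514.
Step 4: Continuity-corrected z = (R - 0.5 - E[R]) / SD[R] = (9 - 0.5 - 7.0000) / 1.6514 = 0.9083.
Step 5: Two-sided p-value via normal approximation = 2*(1 - Phi(|z|)) = 0.363722.
Step 6: alpha = 0.05. fail to reject H0.

R = 9, z = 0.9083, p = 0.363722, fail to reject H0.


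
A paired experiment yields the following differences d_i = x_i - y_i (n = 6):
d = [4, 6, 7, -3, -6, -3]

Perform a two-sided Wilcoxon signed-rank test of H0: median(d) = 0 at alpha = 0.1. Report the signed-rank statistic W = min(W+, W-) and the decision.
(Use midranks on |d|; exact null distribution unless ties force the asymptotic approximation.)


Step 1: Drop any zero differences (none here) and take |d_i|.
|d| = [4, 6, 7, 3, 6, 3]
Step 2: Midrank |d_i| (ties get averaged ranks).
ranks: |4|->3, |6|->4.5, |7|->6, |3|->1.5, |6|->4.5, |3|->1.5
Step 3: Attach original signs; sum ranks with positive sign and with negative sign.
W+ = 3 + 4.5 + 6 = 13.5
W- = 1.5 + 4.5 + 1.5 = 7.5
(Check: W+ + W- = 21 should equal n(n+1)/2 = 21.)
Step 4: Test statistic W = min(W+, W-) = 7.5.
Step 5: Ties in |d|, so use the tie-corrected normal approximation.
        E[W] = n(n+1)/4 = 6*7/4 = 10.5.
        Tie groups: |d|=3 (t=2), |d|=6 (t=2); sum(t^3 - t) = 12.
        Var[W] = n(n+1)(2n+1)/24 - sum(t^3-t)/48 = 546/24 - 12/48 = 22.5.
        z = (W - E[W]) / sqrt(Var[W]) = (7.5 - 10.5) / 4.7434 = -0.6325.
        Two-sided p = 2*Phi(z) = 0.527089.
Step 6: alpha = 0.1. fail to reject H0.

W+ = 13.5, W- = 7.5, W = min = 7.5, p = 0.527089, fail to reject H0.


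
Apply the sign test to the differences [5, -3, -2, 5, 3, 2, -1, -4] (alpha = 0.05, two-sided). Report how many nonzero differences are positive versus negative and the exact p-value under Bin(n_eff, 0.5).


Step 1: Discard zero differences. Original n = 8; n_eff = number of nonzero differences = 8.
Nonzero differences (with sign): +5, -3, -2, +5, +3, +2, -1, -4
Step 2: Count signs: positive = 4, negative = 4.
Step 3: Under H0: P(positive) = 0.5, so the number of positives S ~ Bin(8, 0.5).
Step 4: Two-sided exact p-value = sum of Bin(8,0.5) probabilities at or below the observed probability = 1.000000.
Step 5: alpha = 0.05. fail to reject H0.

n_eff = 8, pos = 4, neg = 4, p = 1.000000, fail to reject H0.


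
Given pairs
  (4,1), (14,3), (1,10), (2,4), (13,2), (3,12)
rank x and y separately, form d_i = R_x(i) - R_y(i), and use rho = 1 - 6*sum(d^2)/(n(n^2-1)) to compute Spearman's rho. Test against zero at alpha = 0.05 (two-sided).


Step 1: Rank x and y separately (midranks; no ties here).
rank(x): 4->4, 14->6, 1->1, 2->2, 13->5, 3->3
rank(y): 1->1, 3->3, 10->5, 4->4, 2->2, 12->6
Step 2: d_i = R_x(i) - R_y(i); compute d_i^2.
  (4-1)^2=9, (6-3)^2=9, (1-5)^2=16, (2-4)^2=4, (5-2)^2=9, (3-6)^2=9
sum(d^2) = 56.
Step 3: rho = 1 - 6*56 / (6*(6^2 - 1)) = 1 - 336/210 = -0.600000.
Step 4: Under H0, t = rho * sqrt((n-2)/(1-rho^2)) = -1.5000 ~ t(4).
Step 5: Two-sided p-value from the t-distribution with 4 df = 0.208000.
Step 6: alpha = 0.05. fail to reject H0.

rho = -0.6000, p = 0.208000, fail to reject H0 at alpha = 0.05.


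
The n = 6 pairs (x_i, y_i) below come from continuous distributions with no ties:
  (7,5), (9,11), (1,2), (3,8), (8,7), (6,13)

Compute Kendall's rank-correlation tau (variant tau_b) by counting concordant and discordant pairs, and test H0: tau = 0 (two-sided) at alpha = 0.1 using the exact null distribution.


Step 1: Enumerate the 15 unordered pairs (i,j) with i<j and classify each by sign(x_j-x_i) * sign(y_j-y_i).
  (1,2):dx=+2,dy=+6->C; (1,3):dx=-6,dy=-3->C; (1,4):dx=-4,dy=+3->D; (1,5):dx=+1,dy=+2->C
  (1,6):dx=-1,dy=+8->D; (2,3):dx=-8,dy=-9->C; (2,4):dx=-6,dy=-3->C; (2,5):dx=-1,dy=-4->C
  (2,6):dx=-3,dy=+2->D; (3,4):dx=+2,dy=+6->C; (3,5):dx=+7,dy=+5->C; (3,6):dx=+5,dy=+11->C
  (4,5):dx=+5,dy=-1->D; (4,6):dx=+3,dy=+5->C; (5,6):dx=-2,dy=+6->D
Step 2: C = 10, D = 5, total pairs = 15.
Step 3: tau = (C - D)/(n(n-1)/2) = (10 - 5)/15 = 0.333333.
Step 4: Exact two-sided p-value (enumerate n! = 720 permutations of y under H0): p = 0.469444.
Step 5: alpha = 0.1. fail to reject H0.

tau_b = 0.3333 (C=10, D=5), p = 0.469444, fail to reject H0.


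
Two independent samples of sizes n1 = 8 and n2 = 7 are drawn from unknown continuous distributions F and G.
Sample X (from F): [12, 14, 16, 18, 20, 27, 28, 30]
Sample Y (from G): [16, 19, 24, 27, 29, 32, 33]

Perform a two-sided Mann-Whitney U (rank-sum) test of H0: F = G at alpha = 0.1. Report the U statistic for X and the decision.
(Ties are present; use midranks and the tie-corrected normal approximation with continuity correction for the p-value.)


Step 1: Combine and sort all 15 observations; assign midranks.
sorted (value, group): (12,X), (14,X), (16,X), (16,Y), (18,X), (19,Y), (20,X), (24,Y), (27,X), (27,Y), (28,X), (29,Y), (30,X), (32,Y), (33,Y)
ranks: 12->1, 14->2, 16->3.5, 16->3.5, 18->5, 19->6, 20->7, 24->8, 27->9.5, 27->9.5, 28->11, 29->12, 30->13, 32->14, 33->15
Step 2: Rank sum for X: R1 = 1 + 2 + 3.5 + 5 + 7 + 9.5 + 11 + 13 = 52.
Step 3: U_X = R1 - n1(n1+1)/2 = 52 - 8*9/2 = 52 - 36 = 16.
       U_Y = n1*n2 - U_X = 56 - 16 = 40.
Step 4: Ties are present, so use the tie-corrected normal approximation (with continuity correction) for the p-value.
Step 5: p-value = 0.182450; compare to alpha = 0.1. fail to reject H0.

U_X = 16, p = 0.182450, fail to reject H0 at alpha = 0.1.


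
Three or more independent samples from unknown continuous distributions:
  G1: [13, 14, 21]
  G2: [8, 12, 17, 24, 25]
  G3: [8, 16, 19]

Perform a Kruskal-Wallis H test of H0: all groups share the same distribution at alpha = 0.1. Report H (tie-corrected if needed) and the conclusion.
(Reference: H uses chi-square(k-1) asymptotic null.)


Step 1: Combine all N = 11 observations and assign midranks.
sorted (value, group, rank): (8,G2,1.5), (8,G3,1.5), (12,G2,3), (13,G1,4), (14,G1,5), (16,G3,6), (17,G2,7), (19,G3,8), (21,G1,9), (24,G2,10), (25,G2,11)
Step 2: Sum ranks within each group.
R_1 = 18 (n_1 = 3)
R_2 = 32.5 (n_2 = 5)
R_3 = 15.5 (n_3 = 3)
Step 3: H = 12/(N(N+1)) * sum(R_i^2/n_i) - 3(N+1)
     = 12/(11*12) * (18^2/3 + 32.5^2/5 + 15.5^2/3) - 3*12
     = 0.090909 * 399.333 - 36
     = 0.303030.
Step 4: Ties present; correction factor C = 1 - 6/(11^3 - 11) = 0.995455. Corrected H = 0.303030 / 0.995455 = 0.304414.
Step 5: Under H0, H ~ chi^2(2); p-value = 0.858810.
Step 6: alpha = 0.1. fail to reject H0.

H = 0.3044, df = 2, p = 0.858810, fail to reject H0.


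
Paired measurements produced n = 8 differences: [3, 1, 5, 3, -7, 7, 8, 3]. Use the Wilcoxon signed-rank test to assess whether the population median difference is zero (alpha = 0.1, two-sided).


Step 1: Drop any zero differences (none here) and take |d_i|.
|d| = [3, 1, 5, 3, 7, 7, 8, 3]
Step 2: Midrank |d_i| (ties get averaged ranks).
ranks: |3|->3, |1|->1, |5|->5, |3|->3, |7|->6.5, |7|->6.5, |8|->8, |3|->3
Step 3: Attach original signs; sum ranks with positive sign and with negative sign.
W+ = 3 + 1 + 5 + 3 + 6.5 + 8 + 3 = 29.5
W- = 6.5 = 6.5
(Check: W+ + W- = 36 should equal n(n+1)/2 = 36.)
Step 4: Test statistic W = min(W+, W-) = 6.5.
Step 5: Ties in |d|, so use the tie-corrected normal approximation.
        E[W] = n(n+1)/4 = 8*9/4 = 18.
        Tie groups: |d|=3 (t=3), |d|=7 (t=2); sum(t^3 - t) = 30.
        Var[W] = n(n+1)(2n+1)/24 - sum(t^3-t)/48 = 1224/24 - 30/48 = 50.375.
        z = (W - E[W]) / sqrt(Var[W]) = (6.5 - 18) / 7.0975 = -1.6203.
        Two-sided p = 2*Phi(z) = 0.105172.
Step 6: alpha = 0.1. fail to reject H0.

W+ = 29.5, W- = 6.5, W = min = 6.5, p = 0.105172, fail to reject H0.


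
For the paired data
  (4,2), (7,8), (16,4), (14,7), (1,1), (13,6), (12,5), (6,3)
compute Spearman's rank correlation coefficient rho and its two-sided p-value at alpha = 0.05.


Step 1: Rank x and y separately (midranks; no ties here).
rank(x): 4->2, 7->4, 16->8, 14->7, 1->1, 13->6, 12->5, 6->3
rank(y): 2->2, 8->8, 4->4, 7->7, 1->1, 6->6, 5->5, 3->3
Step 2: d_i = R_x(i) - R_y(i); compute d_i^2.
  (2-2)^2=0, (4-8)^2=16, (8-4)^2=16, (7-7)^2=0, (1-1)^2=0, (6-6)^2=0, (5-5)^2=0, (3-3)^2=0
sum(d^2) = 32.
Step 3: rho = 1 - 6*32 / (8*(8^2 - 1)) = 1 - 192/504 = 0.619048.
Step 4: Under H0, t = rho * sqrt((n-2)/(1-rho^2)) = 1.9308 ~ t(6).
Step 5: Two-sided p-value from the t-distribution with 6 df = 0.101733.
Step 6: alpha = 0.05. fail to reject H0.

rho = 0.6190, p = 0.101733, fail to reject H0 at alpha = 0.05.


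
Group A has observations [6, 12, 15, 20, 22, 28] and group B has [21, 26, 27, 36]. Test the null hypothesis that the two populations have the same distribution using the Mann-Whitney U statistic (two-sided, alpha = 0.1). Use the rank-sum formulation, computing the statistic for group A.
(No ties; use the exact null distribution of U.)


Step 1: Combine and sort all 10 observations; assign midranks.
sorted (value, group): (6,X), (12,X), (15,X), (20,X), (21,Y), (22,X), (26,Y), (27,Y), (28,X), (36,Y)
ranks: 6->1, 12->2, 15->3, 20->4, 21->5, 22->6, 26->7, 27->8, 28->9, 36->10
Step 2: Rank sum for X: R1 = 1 + 2 + 3 + 4 + 6 + 9 = 25.
Step 3: U_X = R1 - n1(n1+1)/2 = 25 - 6*7/2 = 25 - 21 = 4.
       U_Y = n1*n2 - U_X = 24 - 4 = 20.
Step 4: No ties, so the exact null distribution of U (based on enumerating the C(10,6) = 210 equally likely rank assignments) gives the two-sided p-value.
Step 5: p-value = 0.114286; compare to alpha = 0.1. fail to reject H0.

U_X = 4, p = 0.114286, fail to reject H0 at alpha = 0.1.


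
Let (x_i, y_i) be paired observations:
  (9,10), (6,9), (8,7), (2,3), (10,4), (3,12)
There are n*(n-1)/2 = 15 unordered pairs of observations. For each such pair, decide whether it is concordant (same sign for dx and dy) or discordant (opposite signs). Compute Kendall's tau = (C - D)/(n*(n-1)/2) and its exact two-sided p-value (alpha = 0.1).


Step 1: Enumerate the 15 unordered pairs (i,j) with i<j and classify each by sign(x_j-x_i) * sign(y_j-y_i).
  (1,2):dx=-3,dy=-1->C; (1,3):dx=-1,dy=-3->C; (1,4):dx=-7,dy=-7->C; (1,5):dx=+1,dy=-6->D
  (1,6):dx=-6,dy=+2->D; (2,3):dx=+2,dy=-2->D; (2,4):dx=-4,dy=-6->C; (2,5):dx=+4,dy=-5->D
  (2,6):dx=-3,dy=+3->D; (3,4):dx=-6,dy=-4->C; (3,5):dx=+2,dy=-3->D; (3,6):dx=-5,dy=+5->D
  (4,5):dx=+8,dy=+1->C; (4,6):dx=+1,dy=+9->C; (5,6):dx=-7,dy=+8->D
Step 2: C = 7, D = 8, total pairs = 15.
Step 3: tau = (C - D)/(n(n-1)/2) = (7 - 8)/15 = -0.066667.
Step 4: Exact two-sided p-value (enumerate n! = 720 permutations of y under H0): p = 1.000000.
Step 5: alpha = 0.1. fail to reject H0.

tau_b = -0.0667 (C=7, D=8), p = 1.000000, fail to reject H0.


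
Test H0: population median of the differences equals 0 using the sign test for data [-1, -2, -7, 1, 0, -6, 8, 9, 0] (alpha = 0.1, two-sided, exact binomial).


Step 1: Discard zero differences. Original n = 9; n_eff = number of nonzero differences = 7.
Nonzero differences (with sign): -1, -2, -7, +1, -6, +8, +9
Step 2: Count signs: positive = 3, negative = 4.
Step 3: Under H0: P(positive) = 0.5, so the number of positives S ~ Bin(7, 0.5).
Step 4: Two-sided exact p-value = sum of Bin(7,0.5) probabilities at or below the observed probability = 1.000000.
Step 5: alpha = 0.1. fail to reject H0.

n_eff = 7, pos = 3, neg = 4, p = 1.000000, fail to reject H0.


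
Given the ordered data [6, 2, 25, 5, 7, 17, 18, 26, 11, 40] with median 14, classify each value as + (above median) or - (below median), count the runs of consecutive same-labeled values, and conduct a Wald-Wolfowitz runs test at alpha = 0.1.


Step 1: Compute median = 14; label A = above, B = below.
Labels in order: BBABBAAABA  (n_A = 5, n_B = 5)
Step 2: Count runs R = 6.
Step 3: Under H0 (random ordering), E[R] = 2*n_A*n_B/(n_A+n_B) + 1 = 2*5*5/10 + 1 = 6.0000.
        Var[R] = 2*n_A*n_B*(2*n_A*n_B - n_A - n_B) / ((n_A+n_B)^2 * (n_A+n_B-1)) = 2000/900 = 2.2222.
        SD[R] = 1.4907.
Step 4: R = E[R], so z = 0 with no continuity correction.
Step 5: Two-sided p-value via normal approximation = 2*(1 - Phi(|z|)) = 1.000000.
Step 6: alpha = 0.1. fail to reject H0.

R = 6, z = 0.0000, p = 1.000000, fail to reject H0.


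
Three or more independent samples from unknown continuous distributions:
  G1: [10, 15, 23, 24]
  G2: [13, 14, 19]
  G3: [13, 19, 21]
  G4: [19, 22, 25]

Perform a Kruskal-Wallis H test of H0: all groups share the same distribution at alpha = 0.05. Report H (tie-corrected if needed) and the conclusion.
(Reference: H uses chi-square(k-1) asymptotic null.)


Step 1: Combine all N = 13 observations and assign midranks.
sorted (value, group, rank): (10,G1,1), (13,G2,2.5), (13,G3,2.5), (14,G2,4), (15,G1,5), (19,G2,7), (19,G3,7), (19,G4,7), (21,G3,9), (22,G4,10), (23,G1,11), (24,G1,12), (25,G4,13)
Step 2: Sum ranks within each group.
R_1 = 29 (n_1 = 4)
R_2 = 13.5 (n_2 = 3)
R_3 = 18.5 (n_3 = 3)
R_4 = 30 (n_4 = 3)
Step 3: H = 12/(N(N+1)) * sum(R_i^2/n_i) - 3(N+1)
     = 12/(13*14) * (29^2/4 + 13.5^2/3 + 18.5^2/3 + 30^2/3) - 3*14
     = 0.065934 * 685.083 - 42
     = 3.170330.
Step 4: Ties present; correction factor C = 1 - 30/(13^3 - 13) = 0.986264. Corrected H = 3.170330 / 0.986264 = 3.214485.
Step 5: Under H0, H ~ chi^2(3); p-value = 0.359723.
Step 6: alpha = 0.05. fail to reject H0.

H = 3.2145, df = 3, p = 0.359723, fail to reject H0.


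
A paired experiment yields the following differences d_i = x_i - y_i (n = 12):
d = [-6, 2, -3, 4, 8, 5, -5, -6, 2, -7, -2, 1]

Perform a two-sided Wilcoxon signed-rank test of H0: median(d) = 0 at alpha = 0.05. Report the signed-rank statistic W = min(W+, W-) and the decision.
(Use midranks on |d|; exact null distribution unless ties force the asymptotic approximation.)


Step 1: Drop any zero differences (none here) and take |d_i|.
|d| = [6, 2, 3, 4, 8, 5, 5, 6, 2, 7, 2, 1]
Step 2: Midrank |d_i| (ties get averaged ranks).
ranks: |6|->9.5, |2|->3, |3|->5, |4|->6, |8|->12, |5|->7.5, |5|->7.5, |6|->9.5, |2|->3, |7|->11, |2|->3, |1|->1
Step 3: Attach original signs; sum ranks with positive sign and with negative sign.
W+ = 3 + 6 + 12 + 7.5 + 3 + 1 = 32.5
W- = 9.5 + 5 + 7.5 + 9.5 + 11 + 3 = 45.5
(Check: W+ + W- = 78 should equal n(n+1)/2 = 78.)
Step 4: Test statistic W = min(W+, W-) = 32.5.
Step 5: Ties in |d|, so use the tie-corrected normal approximation.
        E[W] = n(n+1)/4 = 12*13/4 = 39.
        Tie groups: |d|=2 (t=3), |d|=5 (t=2), |d|=6 (t=2); sum(t^3 - t) = 36.
        Var[W] = n(n+1)(2n+1)/24 - sum(t^3-t)/48 = 3900/24 - 36/48 = 161.75.
        z = (W - E[W]) / sqrt(Var[W]) = (32.5 - 39) / 12.7181 = -0.5111.
        Two-sided p = 2*Phi(z) = 0.609293.
Step 6: alpha = 0.05. fail to reject H0.

W+ = 32.5, W- = 45.5, W = min = 32.5, p = 0.609293, fail to reject H0.


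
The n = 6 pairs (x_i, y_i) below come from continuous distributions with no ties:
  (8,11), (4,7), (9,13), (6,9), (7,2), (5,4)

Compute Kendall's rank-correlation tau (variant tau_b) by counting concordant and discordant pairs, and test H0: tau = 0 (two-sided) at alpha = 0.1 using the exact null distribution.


Step 1: Enumerate the 15 unordered pairs (i,j) with i<j and classify each by sign(x_j-x_i) * sign(y_j-y_i).
  (1,2):dx=-4,dy=-4->C; (1,3):dx=+1,dy=+2->C; (1,4):dx=-2,dy=-2->C; (1,5):dx=-1,dy=-9->C
  (1,6):dx=-3,dy=-7->C; (2,3):dx=+5,dy=+6->C; (2,4):dx=+2,dy=+2->C; (2,5):dx=+3,dy=-5->D
  (2,6):dx=+1,dy=-3->D; (3,4):dx=-3,dy=-4->C; (3,5):dx=-2,dy=-11->C; (3,6):dx=-4,dy=-9->C
  (4,5):dx=+1,dy=-7->D; (4,6):dx=-1,dy=-5->C; (5,6):dx=-2,dy=+2->D
Step 2: C = 11, D = 4, total pairs = 15.
Step 3: tau = (C - D)/(n(n-1)/2) = (11 - 4)/15 = 0.466667.
Step 4: Exact two-sided p-value (enumerate n! = 720 permutations of y under H0): p = 0.272222.
Step 5: alpha = 0.1. fail to reject H0.

tau_b = 0.4667 (C=11, D=4), p = 0.272222, fail to reject H0.


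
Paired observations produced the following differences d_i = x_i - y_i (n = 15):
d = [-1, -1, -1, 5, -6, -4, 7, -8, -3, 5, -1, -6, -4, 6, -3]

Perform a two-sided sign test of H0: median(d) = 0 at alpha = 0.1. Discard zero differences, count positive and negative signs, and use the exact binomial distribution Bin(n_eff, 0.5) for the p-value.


Step 1: Discard zero differences. Original n = 15; n_eff = number of nonzero differences = 15.
Nonzero differences (with sign): -1, -1, -1, +5, -6, -4, +7, -8, -3, +5, -1, -6, -4, +6, -3
Step 2: Count signs: positive = 4, negative = 11.
Step 3: Under H0: P(positive) = 0.5, so the number of positives S ~ Bin(15, 0.5).
Step 4: Two-sided exact p-value = sum of Bin(15,0.5) probabilities at or below the observed probability = 0.118469.
Step 5: alpha = 0.1. fail to reject H0.

n_eff = 15, pos = 4, neg = 11, p = 0.118469, fail to reject H0.


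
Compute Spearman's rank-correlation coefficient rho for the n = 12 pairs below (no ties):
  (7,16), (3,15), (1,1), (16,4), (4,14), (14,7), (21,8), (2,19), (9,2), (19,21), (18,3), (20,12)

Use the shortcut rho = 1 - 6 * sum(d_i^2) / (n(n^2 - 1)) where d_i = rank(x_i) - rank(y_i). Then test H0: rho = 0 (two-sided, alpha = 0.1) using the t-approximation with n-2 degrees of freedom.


Step 1: Rank x and y separately (midranks; no ties here).
rank(x): 7->5, 3->3, 1->1, 16->8, 4->4, 14->7, 21->12, 2->2, 9->6, 19->10, 18->9, 20->11
rank(y): 16->10, 15->9, 1->1, 4->4, 14->8, 7->5, 8->6, 19->11, 2->2, 21->12, 3->3, 12->7
Step 2: d_i = R_x(i) - R_y(i); compute d_i^2.
  (5-10)^2=25, (3-9)^2=36, (1-1)^2=0, (8-4)^2=16, (4-8)^2=16, (7-5)^2=4, (12-6)^2=36, (2-11)^2=81, (6-2)^2=16, (10-12)^2=4, (9-3)^2=36, (11-7)^2=16
sum(d^2) = 286.
Step 3: rho = 1 - 6*286 / (12*(12^2 - 1)) = 1 - 1716/1716 = 0.000000.
Step 4: Under H0, t = rho * sqrt((n-2)/(1-rho^2)) = 0.0000 ~ t(10).
Step 5: Two-sided p-value from the t-distribution with 10 df = 1.000000.
Step 6: alpha = 0.1. fail to reject H0.

rho = 0.0000, p = 1.000000, fail to reject H0 at alpha = 0.1.


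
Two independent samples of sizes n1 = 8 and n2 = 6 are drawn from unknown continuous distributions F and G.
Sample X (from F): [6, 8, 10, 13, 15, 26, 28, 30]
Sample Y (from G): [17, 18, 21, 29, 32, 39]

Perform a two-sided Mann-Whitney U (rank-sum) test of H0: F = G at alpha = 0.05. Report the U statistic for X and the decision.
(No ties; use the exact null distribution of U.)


Step 1: Combine and sort all 14 observations; assign midranks.
sorted (value, group): (6,X), (8,X), (10,X), (13,X), (15,X), (17,Y), (18,Y), (21,Y), (26,X), (28,X), (29,Y), (30,X), (32,Y), (39,Y)
ranks: 6->1, 8->2, 10->3, 13->4, 15->5, 17->6, 18->7, 21->8, 26->9, 28->10, 29->11, 30->12, 32->13, 39->14
Step 2: Rank sum for X: R1 = 1 + 2 + 3 + 4 + 5 + 9 + 10 + 12 = 46.
Step 3: U_X = R1 - n1(n1+1)/2 = 46 - 8*9/2 = 46 - 36 = 10.
       U_Y = n1*n2 - U_X = 48 - 10 = 38.
Step 4: No ties, so the exact null distribution of U (based on enumerating the C(14,8) = 3003 equally likely rank assignments) gives the two-sided p-value.
Step 5: p-value = 0.081252; compare to alpha = 0.05. fail to reject H0.

U_X = 10, p = 0.081252, fail to reject H0 at alpha = 0.05.


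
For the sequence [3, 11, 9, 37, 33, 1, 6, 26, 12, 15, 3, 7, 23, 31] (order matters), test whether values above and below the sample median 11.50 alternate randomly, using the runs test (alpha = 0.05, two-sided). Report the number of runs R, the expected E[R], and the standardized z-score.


Step 1: Compute median = 11.50; label A = above, B = below.
Labels in order: BBBAABBAAABBAA  (n_A = 7, n_B = 7)
Step 2: Count runs R = 6.
Step 3: Under H0 (random ordering), E[R] = 2*n_A*n_B/(n_A+n_B) + 1 = 2*7*7/14 + 1 = 8.0000.
        Var[R] = 2*n_A*n_B*(2*n_A*n_B - n_A - n_B) / ((n_A+n_B)^2 * (n_A+n_B-1)) = 8232/2548 = 3.2308.
        SD[R] = 1.7974.
Step 4: Continuity-corrected z = (R + 0.5 - E[R]) / SD[R] = (6 + 0.5 - 8.0000) / 1.7974 = -0.8345.
Step 5: Two-sided p-value via normal approximation = 2*(1 - Phi(|z|)) = 0.403986.
Step 6: alpha = 0.05. fail to reject H0.

R = 6, z = -0.8345, p = 0.403986, fail to reject H0.


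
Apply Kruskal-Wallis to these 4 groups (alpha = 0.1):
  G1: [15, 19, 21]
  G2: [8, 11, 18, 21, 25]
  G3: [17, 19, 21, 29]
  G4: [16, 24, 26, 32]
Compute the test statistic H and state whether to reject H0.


Step 1: Combine all N = 16 observations and assign midranks.
sorted (value, group, rank): (8,G2,1), (11,G2,2), (15,G1,3), (16,G4,4), (17,G3,5), (18,G2,6), (19,G1,7.5), (19,G3,7.5), (21,G1,10), (21,G2,10), (21,G3,10), (24,G4,12), (25,G2,13), (26,G4,14), (29,G3,15), (32,G4,16)
Step 2: Sum ranks within each group.
R_1 = 20.5 (n_1 = 3)
R_2 = 32 (n_2 = 5)
R_3 = 37.5 (n_3 = 4)
R_4 = 46 (n_4 = 4)
Step 3: H = 12/(N(N+1)) * sum(R_i^2/n_i) - 3(N+1)
     = 12/(16*17) * (20.5^2/3 + 32^2/5 + 37.5^2/4 + 46^2/4) - 3*17
     = 0.044118 * 1225.45 - 51
     = 3.063787.
Step 4: Ties present; correction factor C = 1 - 30/(16^3 - 16) = 0.992647. Corrected H = 3.063787 / 0.992647 = 3.086481.
Step 5: Under H0, H ~ chi^2(3); p-value = 0.378483.
Step 6: alpha = 0.1. fail to reject H0.

H = 3.0865, df = 3, p = 0.378483, fail to reject H0.
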